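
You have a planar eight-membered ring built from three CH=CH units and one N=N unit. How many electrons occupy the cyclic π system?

All ring atoms are sp² and supply a p orbital to the ring (every atom in a ring double bond is sp² and brings one electron to the p orbital; each =N– nitrogen is pyridine-type (lone pair in the sp² plane, one electron in the p orbital)); the conjugation is uninterrupted.
π-electron count: 4 × 2 = 8 from the 4 double-bond units.

8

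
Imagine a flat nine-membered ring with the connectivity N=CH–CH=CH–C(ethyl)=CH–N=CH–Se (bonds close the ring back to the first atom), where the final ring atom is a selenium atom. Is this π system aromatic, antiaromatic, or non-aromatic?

Every ring atom contributes a p orbital perpendicular to the ring (the double-bond atoms are sp², each contributing one p electron; each sp² =N– keeps its lone pair in-plane and puts one electron into the π system; the selenium donates one lone pair from its p orbital), so the π system is cyclic and fully conjugated.
Adding the contributions, 4 × 2 = 8 from the double-bond units + 2 from the Se atom = 10.
Since 10 = 4·2 + 2, the ring meets the 4n+2 criterion.

Aromatic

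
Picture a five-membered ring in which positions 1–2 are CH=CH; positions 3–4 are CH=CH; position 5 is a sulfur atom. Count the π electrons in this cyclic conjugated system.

All ring atoms are sp² and supply a p orbital to the ring (the double-bond atoms are sp², each contributing one p electron; the sulfur donates one lone pair from its p orbital); the conjugation is uninterrupted.
Adding the contributions, 2 × 2 = 4 from the double-bond units + 2 from the S atom = 6.

6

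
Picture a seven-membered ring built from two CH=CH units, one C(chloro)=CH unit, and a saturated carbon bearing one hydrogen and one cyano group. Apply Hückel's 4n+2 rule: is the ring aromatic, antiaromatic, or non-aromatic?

At the CH(cyano) position, that saturated carbon is sp³ and has no p orbital in the ring π system; the ring's p-orbital overlap is broken there.
Hückel's rule only applies to fully conjugated rings, so this one is simply non-aromatic.

Non-aromatic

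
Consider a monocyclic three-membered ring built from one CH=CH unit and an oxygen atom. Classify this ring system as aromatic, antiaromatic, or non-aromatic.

Antiaromatic

Check conjugation: the double-bond atoms are sp², each contributing one p electron; the oxygen donates one lone pair from its p orbital — every position has a p orbital, so the cyclic π system is continuous.
Adding the contributions, 1 × 2 = 2 from the double-bond unit + 2 from the O atom = 4.
A 4n π count (4, n = 1) in a planar conjugated ring means antiaromatic.
This is oxirene.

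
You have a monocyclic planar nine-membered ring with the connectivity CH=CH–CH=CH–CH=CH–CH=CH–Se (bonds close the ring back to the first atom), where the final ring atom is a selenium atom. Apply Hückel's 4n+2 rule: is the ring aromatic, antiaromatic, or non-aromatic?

Aromatic

Every ring atom contributes a p orbital perpendicular to the ring (every atom in a ring double bond is sp² and brings one electron to the p orbital; the selenium donates one lone pair from its p orbital), so the π system is cyclic and fully conjugated.
Tallying contributions gives 4 × 2 = 8 from the double-bond units + 2 from the Se atom = 10.
With 10 π electrons (n = 2), the Hückel 4n+2 condition holds.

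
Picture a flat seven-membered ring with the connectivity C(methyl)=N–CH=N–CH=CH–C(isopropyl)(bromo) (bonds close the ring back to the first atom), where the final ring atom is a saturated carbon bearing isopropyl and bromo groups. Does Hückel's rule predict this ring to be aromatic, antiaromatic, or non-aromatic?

Non-aromatic

The C(isopropyl)(bromo) position has four σ bonds — that saturated carbon is sp³ and has no p orbital in the ring π system — so the cyclic conjugation is interrupted.
Broken conjugation rules out both aromaticity and antiaromaticity.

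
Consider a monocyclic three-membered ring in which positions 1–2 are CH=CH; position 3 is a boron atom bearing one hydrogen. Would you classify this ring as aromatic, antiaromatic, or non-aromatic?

The p orbitals form a continuous loop: every atom in a ring double bond is sp² and brings one electron to the p orbital; the boron has an empty p orbital. The ring is fully conjugated.
Tallying contributions gives 1 × 2 = 2 from the double-bond unit + 0 from the BH atom = 2.
Since 2 = 4·0 + 2, the ring meets the 4n+2 criterion.

Aromatic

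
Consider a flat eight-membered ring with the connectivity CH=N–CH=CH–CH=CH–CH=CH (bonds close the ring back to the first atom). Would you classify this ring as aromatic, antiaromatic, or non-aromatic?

The p orbitals form a continuous loop: the double-bond atoms are sp², each contributing one p electron; each =N– nitrogen is pyridine-type (lone pair in the sp² plane, one electron in the p orbital). The ring is fully conjugated.
Counting π electrons: 4 × 2 = 8 from the 4 double-bond units.
8 = 4(2); a planar, fully conjugated 4n system is antiaromatic.

Antiaromatic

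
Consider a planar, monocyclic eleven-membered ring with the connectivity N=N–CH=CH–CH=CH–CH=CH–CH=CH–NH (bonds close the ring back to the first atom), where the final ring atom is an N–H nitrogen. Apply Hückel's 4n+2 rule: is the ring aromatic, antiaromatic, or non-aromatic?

Antiaromatic

Every ring atom contributes a p orbital perpendicular to the ring (the double-bond atoms are sp², each contributing one p electron; each sp² =N– keeps its lone pair in-plane and puts one electron into the π system; the pyrrole-type nitrogen donates its lone pair from the p orbital), so the π system is cyclic and fully conjugated.
Tallying contributions gives 5 × 2 = 10 from the double-bond units + 2 from the NH atom = 12.
12 = 4(3); a planar, fully conjugated 4n system is antiaromatic.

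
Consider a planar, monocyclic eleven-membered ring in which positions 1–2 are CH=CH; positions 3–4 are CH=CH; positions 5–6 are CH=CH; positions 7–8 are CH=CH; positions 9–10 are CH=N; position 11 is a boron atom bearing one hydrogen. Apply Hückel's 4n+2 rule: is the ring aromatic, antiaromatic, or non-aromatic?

Aromatic

The p orbitals form a continuous loop: each doubly-bonded ring atom is sp² with one p-orbital electron; each =N– nitrogen is pyridine-type (lone pair in the sp² plane, one electron in the p orbital); the boron has an empty p orbital. The ring is fully conjugated.
π-electron count: 5 × 2 = 10 from the double-bond units + 0 from the BH atom = 10.
That gives a 4n+2 count (10, n = 2).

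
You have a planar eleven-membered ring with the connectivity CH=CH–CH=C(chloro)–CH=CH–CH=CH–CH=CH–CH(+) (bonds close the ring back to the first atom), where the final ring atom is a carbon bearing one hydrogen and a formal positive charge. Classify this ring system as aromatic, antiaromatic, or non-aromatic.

Aromatic

Check conjugation: the double-bond atoms are sp², each contributing one p electron; the carbocation has an empty p orbital — every position has a p orbital, so the cyclic π system is continuous.
Counting π electrons: 5 × 2 = 10 from the double-bond units + 0 from the CH(+) atom = 10.
With 10 π electrons (n = 2), the Hückel 4n+2 condition holds.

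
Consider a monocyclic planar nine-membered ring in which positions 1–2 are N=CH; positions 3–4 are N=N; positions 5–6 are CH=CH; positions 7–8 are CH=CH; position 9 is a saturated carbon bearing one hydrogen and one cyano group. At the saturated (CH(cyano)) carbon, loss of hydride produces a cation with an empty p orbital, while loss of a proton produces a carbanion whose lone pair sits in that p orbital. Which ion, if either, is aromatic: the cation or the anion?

Both ions have a continuous loop of p orbitals — each ring atom is sp².
Cation: 4 × 2 + 0 = 8 π electrons → 4(2), antiaromatic.
Anion: 4 × 2 + 2 = 10 π electrons → 4(2)+2, aromatic.

The anion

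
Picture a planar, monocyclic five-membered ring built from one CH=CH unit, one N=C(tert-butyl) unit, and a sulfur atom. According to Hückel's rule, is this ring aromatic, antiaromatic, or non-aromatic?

Aromatic

The p orbitals form a continuous loop: the double-bond atoms are sp², each contributing one p electron; the doubly-bonded nitrogens are pyridine-type — their lone pairs lie in the ring plane, leaving one electron in the p orbital; the sulfur donates one lone pair from its p orbital. The ring is fully conjugated.
Tallying contributions gives 2 × 2 = 4 from the double-bond units + 2 from the S atom = 6.
That gives a 4n+2 count (6, n = 1).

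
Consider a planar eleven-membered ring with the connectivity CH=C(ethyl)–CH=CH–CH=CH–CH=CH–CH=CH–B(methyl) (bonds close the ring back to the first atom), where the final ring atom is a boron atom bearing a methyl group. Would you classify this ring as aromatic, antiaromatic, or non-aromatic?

Aromatic

All ring atoms are sp² and supply a p orbital to the ring (the double-bond atoms are sp², each contributing one p electron; the boron has an empty p orbital); the conjugation is uninterrupted.
π-electron count: 5 × 2 = 10 from the double-bond units + 0 from the B(methyl) atom = 10.
10 = 4(2) + 2, which satisfies Hückel's 4n+2 rule.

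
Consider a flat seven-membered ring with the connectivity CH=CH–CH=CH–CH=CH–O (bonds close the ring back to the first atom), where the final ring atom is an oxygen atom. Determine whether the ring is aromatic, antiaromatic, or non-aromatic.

Antiaromatic

The p orbitals form a continuous loop: the double-bond atoms are sp², each contributing one p electron; the oxygen donates one lone pair from its p orbital. The ring is fully conjugated.
Tallying contributions gives 3 × 2 = 6 from the double-bond units + 2 from the O atom = 8.
With 8 = 4·2 π electrons, Hückel's rule classifies the planar ring as antiaromatic.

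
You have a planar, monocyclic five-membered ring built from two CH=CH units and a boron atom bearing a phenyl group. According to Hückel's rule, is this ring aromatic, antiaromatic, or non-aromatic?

Antiaromatic

Check conjugation: the double-bond atoms are sp², each contributing one p electron; the boron has an empty p orbital — every position has a p orbital, so the cyclic π system is continuous.
π-electron count: 2 × 2 = 4 from the double-bond units + 0 from the B(phenyl) atom = 4.
A 4n π count (4, n = 1) in a planar conjugated ring means antiaromatic.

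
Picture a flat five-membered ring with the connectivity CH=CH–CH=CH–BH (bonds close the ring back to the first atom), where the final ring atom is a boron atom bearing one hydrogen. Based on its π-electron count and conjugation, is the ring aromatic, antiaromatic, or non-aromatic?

The p orbitals form a continuous loop: the double-bond atoms are sp², each contributing one p electron; the boron has an empty p orbital. The ring is fully conjugated.
Tallying contributions gives 2 × 2 = 4 from the double-bond units + 0 from the BH atom = 4.
4 is a 4n count (n = 1), so the planar conjugated ring is antiaromatic.
(This ring is borole.)

Antiaromatic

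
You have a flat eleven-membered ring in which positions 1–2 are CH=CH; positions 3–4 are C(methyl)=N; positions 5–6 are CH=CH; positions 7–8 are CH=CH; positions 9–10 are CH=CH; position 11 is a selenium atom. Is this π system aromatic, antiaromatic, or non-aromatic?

Antiaromatic

Check conjugation: each doubly-bonded ring atom is sp² with one p-orbital electron; each =N– nitrogen is pyridine-type (lone pair in the sp² plane, one electron in the p orbital); the selenium donates one lone pair from its p orbital — every position has a p orbital, so the cyclic π system is continuous.
π-electron count: 5 × 2 = 10 from the double-bond units + 2 from the Se atom = 12.
12 = 4(3); a planar, fully conjugated 4n system is antiaromatic.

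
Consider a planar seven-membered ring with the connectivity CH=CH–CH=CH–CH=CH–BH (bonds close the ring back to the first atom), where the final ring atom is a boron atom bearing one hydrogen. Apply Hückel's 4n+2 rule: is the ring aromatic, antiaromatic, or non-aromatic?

Aromatic

Check conjugation: the double-bond atoms are sp², each contributing one p electron; the boron has an empty p orbital — every position has a p orbital, so the cyclic π system is continuous.
Tallying contributions gives 3 × 2 = 6 from the double-bond units + 0 from the BH atom = 6.
That gives a 4n+2 count (6, n = 1).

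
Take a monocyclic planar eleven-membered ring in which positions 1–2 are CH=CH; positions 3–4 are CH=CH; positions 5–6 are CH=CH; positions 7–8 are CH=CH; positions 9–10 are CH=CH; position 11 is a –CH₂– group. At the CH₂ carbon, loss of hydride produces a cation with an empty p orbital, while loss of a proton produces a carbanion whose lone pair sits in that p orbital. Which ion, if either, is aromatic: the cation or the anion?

The cation

Once that carbon is sp², every ring atom has a p orbital and both ions are fully conjugated.
Cation: 5 × 2 + 0 = 10 π electrons → 4(2)+2, aromatic.
Anion: 5 × 2 + 2 = 12 π electrons → 4(3), antiaromatic.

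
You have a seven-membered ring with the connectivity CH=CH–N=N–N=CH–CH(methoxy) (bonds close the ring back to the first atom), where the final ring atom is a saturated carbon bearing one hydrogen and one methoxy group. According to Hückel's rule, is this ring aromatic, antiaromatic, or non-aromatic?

Non-aromatic

At the CH(methoxy) position, that saturated carbon is sp³ and has no p orbital in the ring π system; the ring's p-orbital overlap is broken there.
Broken conjugation rules out both aromaticity and antiaromaticity.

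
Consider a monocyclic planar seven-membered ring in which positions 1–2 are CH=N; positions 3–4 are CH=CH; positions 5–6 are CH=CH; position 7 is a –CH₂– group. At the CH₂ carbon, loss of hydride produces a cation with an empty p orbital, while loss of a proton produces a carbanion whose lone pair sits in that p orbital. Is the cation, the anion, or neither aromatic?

The cation

Once that carbon is sp², every ring atom has a p orbital and both ions are fully conjugated.
Cation: 3 × 2 + 0 = 6 π electrons → 4(1)+2, aromatic.
Anion: 3 × 2 + 2 = 8 π electrons → 4(2), antiaromatic.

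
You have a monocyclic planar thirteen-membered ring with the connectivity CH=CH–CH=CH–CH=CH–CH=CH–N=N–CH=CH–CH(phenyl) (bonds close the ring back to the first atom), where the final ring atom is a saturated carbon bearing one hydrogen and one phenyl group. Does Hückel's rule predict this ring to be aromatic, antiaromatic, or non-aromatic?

Non-aromatic

The CH(phenyl) position has four σ bonds — that saturated carbon is sp³ and has no p orbital in the ring π system — so the cyclic conjugation is interrupted.
A ring that is not fully conjugated cannot be aromatic or antiaromatic regardless of its π-electron count.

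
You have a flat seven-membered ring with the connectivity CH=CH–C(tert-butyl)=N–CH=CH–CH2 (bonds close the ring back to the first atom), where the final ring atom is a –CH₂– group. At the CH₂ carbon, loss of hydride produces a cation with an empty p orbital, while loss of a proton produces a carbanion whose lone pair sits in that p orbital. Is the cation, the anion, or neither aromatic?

The cation

Both ions have a continuous loop of p orbitals — each ring atom is sp².
Cation: 3 × 2 + 0 = 6 π electrons → 4(1)+2, aromatic.
Anion: 3 × 2 + 2 = 8 π electrons → 4(2), antiaromatic.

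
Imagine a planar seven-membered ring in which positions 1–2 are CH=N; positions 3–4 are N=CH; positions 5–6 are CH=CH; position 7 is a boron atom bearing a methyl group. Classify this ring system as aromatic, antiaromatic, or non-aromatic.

Aromatic

All ring atoms are sp² and supply a p orbital to the ring (each doubly-bonded ring atom is sp² with one p-orbital electron; the doubly-bonded nitrogens are pyridine-type — their lone pairs lie in the ring plane, leaving one electron in the p orbital; the boron has an empty p orbital); the conjugation is uninterrupted.
Adding the contributions, 3 × 2 = 6 from the double-bond units + 0 from the B(methyl) atom = 6.
With 6 π electrons (n = 1), the Hückel 4n+2 condition holds.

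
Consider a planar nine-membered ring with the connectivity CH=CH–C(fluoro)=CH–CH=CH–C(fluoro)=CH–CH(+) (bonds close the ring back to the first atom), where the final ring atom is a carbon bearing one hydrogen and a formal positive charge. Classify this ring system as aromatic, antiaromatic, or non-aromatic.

Antiaromatic

Every ring atom contributes a p orbital perpendicular to the ring (the double-bond atoms are sp², each contributing one p electron; the carbocation has an empty p orbital), so the π system is cyclic and fully conjugated.
Adding the contributions, 4 × 2 = 8 from the double-bond units + 0 from the CH(+) atom = 8.
8 = 4(2); a planar, fully conjugated 4n system is antiaromatic.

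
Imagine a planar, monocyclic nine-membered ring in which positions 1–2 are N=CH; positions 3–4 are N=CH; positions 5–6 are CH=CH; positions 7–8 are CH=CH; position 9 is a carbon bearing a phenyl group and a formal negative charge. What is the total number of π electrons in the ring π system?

10

The p orbitals form a continuous loop: every atom in a ring double bond is sp² and brings one electron to the p orbital; each =N– nitrogen is pyridine-type (lone pair in the sp² plane, one electron in the p orbital); the carbanion's lone pair occupies the p orbital. The ring is fully conjugated.
Tallying contributions gives 4 × 2 = 8 from the double-bond units + 2 from the C(phenyl)(-) atom = 10.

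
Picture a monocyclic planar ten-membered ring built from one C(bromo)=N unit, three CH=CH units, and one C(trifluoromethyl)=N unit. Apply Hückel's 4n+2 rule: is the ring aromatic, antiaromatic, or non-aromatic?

Aromatic

All ring atoms are sp² and supply a p orbital to the ring (every atom in a ring double bond is sp² and brings one electron to the p orbital; each sp² =N– keeps its lone pair in-plane and puts one electron into the π system); the conjugation is uninterrupted.
Counting π electrons: 5 × 2 = 10 from the 5 double-bond units.
That gives a 4n+2 count (10, n = 2).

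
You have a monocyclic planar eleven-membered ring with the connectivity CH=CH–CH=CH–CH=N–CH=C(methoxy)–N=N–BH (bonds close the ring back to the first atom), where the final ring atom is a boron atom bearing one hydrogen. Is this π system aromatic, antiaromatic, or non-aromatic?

Aromatic

The p orbitals form a continuous loop: the double-bond atoms are sp², each contributing one p electron; the doubly-bonded nitrogens are pyridine-type — their lone pairs lie in the ring plane, leaving one electron in the p orbital; the boron has an empty p orbital. The ring is fully conjugated.
π-electron count: 5 × 2 = 10 from the double-bond units + 0 from the BH atom = 10.
10 = 4(2) + 2, which satisfies Hückel's 4n+2 rule.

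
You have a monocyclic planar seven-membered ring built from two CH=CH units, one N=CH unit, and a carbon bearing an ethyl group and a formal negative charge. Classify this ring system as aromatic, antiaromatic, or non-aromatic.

The p orbitals form a continuous loop: each doubly-bonded ring atom is sp² with one p-orbital electron; each sp² =N– keeps its lone pair in-plane and puts one electron into the π system; the carbanion's lone pair occupies the p orbital. The ring is fully conjugated.
Adding the contributions, 3 × 2 = 6 from the double-bond units + 2 from the C(ethyl)(-) atom = 8.
8 is a 4n count (n = 2), so the planar conjugated ring is antiaromatic.

Antiaromatic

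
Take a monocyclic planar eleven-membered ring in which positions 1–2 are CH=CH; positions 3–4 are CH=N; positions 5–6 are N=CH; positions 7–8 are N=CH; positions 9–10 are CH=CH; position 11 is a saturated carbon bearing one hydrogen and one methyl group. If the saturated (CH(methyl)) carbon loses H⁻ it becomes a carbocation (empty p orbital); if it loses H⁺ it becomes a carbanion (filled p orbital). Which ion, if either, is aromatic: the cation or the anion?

Both ions have a continuous loop of p orbitals — each ring atom is sp².
Cation: 5 × 2 + 0 = 10 π electrons → 4(2)+2, aromatic.
Anion: 5 × 2 + 2 = 12 π electrons → 4(3), antiaromatic.

The cation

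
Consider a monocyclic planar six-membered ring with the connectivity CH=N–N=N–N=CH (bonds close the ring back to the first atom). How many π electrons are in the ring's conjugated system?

6

Every ring atom contributes a p orbital perpendicular to the ring (each doubly-bonded ring atom is sp² with one p-orbital electron; the doubly-bonded nitrogens are pyridine-type — their lone pairs lie in the ring plane, leaving one electron in the p orbital), so the π system is cyclic and fully conjugated.
Adding the contributions, 3 × 2 = 6 from the 3 double-bond units.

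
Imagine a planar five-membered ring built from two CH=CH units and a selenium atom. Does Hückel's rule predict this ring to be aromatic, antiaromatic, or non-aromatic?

Aromatic

The p orbitals form a continuous loop: every atom in a ring double bond is sp² and brings one electron to the p orbital; the selenium donates one lone pair from its p orbital. The ring is fully conjugated.
Tallying contributions gives 2 × 2 = 4 from the double-bond units + 2 from the Se atom = 6.
That gives a 4n+2 count (6, n = 1).
(The species described is selenophene.)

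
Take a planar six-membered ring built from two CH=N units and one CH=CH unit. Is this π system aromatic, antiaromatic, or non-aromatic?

Check conjugation: each doubly-bonded ring atom is sp² with one p-orbital electron; each =N– nitrogen is pyridine-type (lone pair in the sp² plane, one electron in the p orbital) — every position has a p orbital, so the cyclic π system is continuous.
Tallying contributions gives 3 × 2 = 6 from the 3 double-bond units.
6 = 4(1) + 2, which satisfies Hückel's 4n+2 rule.

Aromatic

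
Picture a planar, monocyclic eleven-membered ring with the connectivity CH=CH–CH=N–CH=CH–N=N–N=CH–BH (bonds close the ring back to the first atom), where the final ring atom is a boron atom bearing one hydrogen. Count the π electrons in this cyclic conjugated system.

Check conjugation: the double-bond atoms are sp², each contributing one p electron; each sp² =N– keeps its lone pair in-plane and puts one electron into the π system; the boron has an empty p orbital — every position has a p orbital, so the cyclic π system is continuous.
π-electron count: 5 × 2 = 10 from the double-bond units + 0 from the BH atom = 10.

10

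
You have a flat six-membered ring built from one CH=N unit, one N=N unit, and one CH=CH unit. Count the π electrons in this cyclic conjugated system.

All ring atoms are sp² and supply a p orbital to the ring (every atom in a ring double bond is sp² and brings one electron to the p orbital; each =N– nitrogen is pyridine-type (lone pair in the sp² plane, one electron in the p orbital)); the conjugation is uninterrupted.
Adding the contributions, 3 × 2 = 6 from the 3 double-bond units.

6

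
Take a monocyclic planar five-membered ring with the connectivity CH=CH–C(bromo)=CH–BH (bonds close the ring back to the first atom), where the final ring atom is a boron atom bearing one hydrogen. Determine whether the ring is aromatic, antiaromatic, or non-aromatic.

Antiaromatic

All ring atoms are sp² and supply a p orbital to the ring (every atom in a ring double bond is sp² and brings one electron to the p orbital; the boron has an empty p orbital); the conjugation is uninterrupted.
Counting π electrons: 2 × 2 = 4 from the double-bond units + 0 from the BH atom = 4.
4 is a 4n count (n = 1), so the planar conjugated ring is antiaromatic.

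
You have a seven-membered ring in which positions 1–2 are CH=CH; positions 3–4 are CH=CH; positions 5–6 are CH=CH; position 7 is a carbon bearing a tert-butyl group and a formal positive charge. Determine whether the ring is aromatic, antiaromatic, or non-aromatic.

Aromatic

Every ring atom contributes a p orbital perpendicular to the ring (each doubly-bonded ring atom is sp² with one p-orbital electron; the carbocation has an empty p orbital), so the π system is cyclic and fully conjugated.
Adding the contributions, 3 × 2 = 6 from the double-bond units + 0 from the C(tert-butyl)(+) atom = 6.
That gives a 4n+2 count (6, n = 1).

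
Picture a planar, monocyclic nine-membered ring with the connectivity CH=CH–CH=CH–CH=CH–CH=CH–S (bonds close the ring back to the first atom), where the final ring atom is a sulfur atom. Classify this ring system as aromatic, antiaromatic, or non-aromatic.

Aromatic

Every ring atom contributes a p orbital perpendicular to the ring (each doubly-bonded ring atom is sp² with one p-orbital electron; the sulfur donates one lone pair from its p orbital), so the π system is cyclic and fully conjugated.
Counting π electrons: 4 × 2 = 8 from the double-bond units + 2 from the S atom = 10.
That gives a 4n+2 count (10, n = 2).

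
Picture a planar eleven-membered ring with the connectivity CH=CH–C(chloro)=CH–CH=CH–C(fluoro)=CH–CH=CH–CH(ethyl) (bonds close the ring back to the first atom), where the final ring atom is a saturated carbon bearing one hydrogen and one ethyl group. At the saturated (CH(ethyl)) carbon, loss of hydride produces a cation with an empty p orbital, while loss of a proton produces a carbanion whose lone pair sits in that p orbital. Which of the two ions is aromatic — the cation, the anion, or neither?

The cation

In either ion the ring is fully conjugated: every atom, including the new sp² carbon, supplies a p orbital.
Cation: 5 × 2 + 0 = 10 π electrons → 4(2)+2, aromatic.
Anion: 5 × 2 + 2 = 12 π electrons → 4(3), antiaromatic.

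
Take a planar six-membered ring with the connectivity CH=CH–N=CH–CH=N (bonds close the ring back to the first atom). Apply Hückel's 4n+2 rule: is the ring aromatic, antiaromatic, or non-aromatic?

Every ring atom contributes a p orbital perpendicular to the ring (each doubly-bonded ring atom is sp² with one p-orbital electron; the doubly-bonded nitrogens are pyridine-type — their lone pairs lie in the ring plane, leaving one electron in the p orbital), so the π system is cyclic and fully conjugated.
Counting π electrons: 3 × 2 = 6 from the 3 double-bond units.
6 = 4(1) + 2, which satisfies Hückel's 4n+2 rule.

Aromatic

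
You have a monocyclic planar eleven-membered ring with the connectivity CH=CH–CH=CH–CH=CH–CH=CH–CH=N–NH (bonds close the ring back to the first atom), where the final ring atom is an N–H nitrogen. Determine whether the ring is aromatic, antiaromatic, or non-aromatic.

Antiaromatic

Every ring atom contributes a p orbital perpendicular to the ring (the double-bond atoms are sp², each contributing one p electron; each sp² =N– keeps its lone pair in-plane and puts one electron into the π system; the pyrrole-type nitrogen donates its lone pair from the p orbital), so the π system is cyclic and fully conjugated.
π-electron count: 5 × 2 = 10 from the double-bond units + 2 from the NH atom = 12.
12 is a 4n count (n = 3), so the planar conjugated ring is antiaromatic.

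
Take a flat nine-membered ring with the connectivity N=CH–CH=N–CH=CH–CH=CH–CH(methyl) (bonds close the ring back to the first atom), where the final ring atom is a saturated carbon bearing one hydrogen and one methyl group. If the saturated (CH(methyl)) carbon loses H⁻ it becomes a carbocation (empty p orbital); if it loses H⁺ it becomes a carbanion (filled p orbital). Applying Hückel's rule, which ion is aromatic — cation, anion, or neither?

In either ion the ring is fully conjugated: every atom, including the new sp² carbon, supplies a p orbital.
Cation: 4 × 2 + 0 = 8 π electrons → 4(2), antiaromatic.
Anion: 4 × 2 + 2 = 10 π electrons → 4(2)+2, aromatic.

The anion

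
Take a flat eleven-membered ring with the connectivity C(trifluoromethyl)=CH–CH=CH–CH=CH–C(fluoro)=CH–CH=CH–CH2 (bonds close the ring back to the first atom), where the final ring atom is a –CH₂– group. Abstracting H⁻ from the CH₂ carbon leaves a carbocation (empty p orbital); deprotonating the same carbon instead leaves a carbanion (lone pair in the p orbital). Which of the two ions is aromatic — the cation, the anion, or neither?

The cation

Once that carbon is sp², every ring atom has a p orbital and both ions are fully conjugated.
Cation: 5 × 2 + 0 = 10 π electrons → 4(2)+2, aromatic.
Anion: 5 × 2 + 2 = 12 π electrons → 4(3), antiaromatic.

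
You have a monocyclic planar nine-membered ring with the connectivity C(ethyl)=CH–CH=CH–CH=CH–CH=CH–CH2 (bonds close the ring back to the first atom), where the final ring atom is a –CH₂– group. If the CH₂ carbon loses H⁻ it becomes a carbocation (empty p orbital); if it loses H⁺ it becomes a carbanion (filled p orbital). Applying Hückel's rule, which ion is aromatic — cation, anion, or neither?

The anion

In both ions every ring atom is sp² and contributes a p orbital, so both rings are fully conjugated.
Cation: 4 × 2 + 0 = 8 π electrons → 4(2), antiaromatic.
Anion: 4 × 2 + 2 = 10 π electrons → 4(2)+2, aromatic.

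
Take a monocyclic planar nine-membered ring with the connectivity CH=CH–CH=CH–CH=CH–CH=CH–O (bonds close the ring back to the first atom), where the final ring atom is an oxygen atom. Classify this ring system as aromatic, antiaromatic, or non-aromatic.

The p orbitals form a continuous loop: the double-bond atoms are sp², each contributing one p electron; the oxygen donates one lone pair from its p orbital. The ring is fully conjugated.
Adding the contributions, 4 × 2 = 8 from the double-bond units + 2 from the O atom = 10.
That gives a 4n+2 count (10, n = 2).

Aromatic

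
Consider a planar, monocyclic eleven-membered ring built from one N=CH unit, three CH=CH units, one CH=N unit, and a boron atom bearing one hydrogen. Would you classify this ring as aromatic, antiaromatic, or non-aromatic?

The p orbitals form a continuous loop: every atom in a ring double bond is sp² and brings one electron to the p orbital; each sp² =N– keeps its lone pair in-plane and puts one electron into the π system; the boron has an empty p orbital. The ring is fully conjugated.
Tallying contributions gives 5 × 2 = 10 from the double-bond units + 0 from the BH atom = 10.
With 10 π electrons (n = 2), the Hückel 4n+2 condition holds.

Aromatic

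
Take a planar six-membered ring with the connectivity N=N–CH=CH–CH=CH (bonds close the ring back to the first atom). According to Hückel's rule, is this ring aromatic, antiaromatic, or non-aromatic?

All ring atoms are sp² and supply a p orbital to the ring (each doubly-bonded ring atom is sp² with one p-orbital electron; the doubly-bonded nitrogens are pyridine-type — their lone pairs lie in the ring plane, leaving one electron in the p orbital); the conjugation is uninterrupted.
Counting π electrons: 3 × 2 = 6 from the 3 double-bond units.
6 = 4(1) + 2, which satisfies Hückel's 4n+2 rule.

Aromatic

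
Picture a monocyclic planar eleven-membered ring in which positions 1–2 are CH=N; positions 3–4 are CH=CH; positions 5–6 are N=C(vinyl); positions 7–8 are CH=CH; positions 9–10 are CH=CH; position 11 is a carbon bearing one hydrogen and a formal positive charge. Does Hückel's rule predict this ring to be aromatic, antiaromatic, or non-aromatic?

Every ring atom contributes a p orbital perpendicular to the ring (each doubly-bonded ring atom is sp² with one p-orbital electron; each =N– nitrogen is pyridine-type (lone pair in the sp² plane, one electron in the p orbital); the carbocation has an empty p orbital), so the π system is cyclic and fully conjugated.
Adding the contributions, 5 × 2 = 10 from the double-bond units + 0 from the CH(+) atom = 10.
Since 10 = 4·2 + 2, the ring meets the 4n+2 criterion.

Aromatic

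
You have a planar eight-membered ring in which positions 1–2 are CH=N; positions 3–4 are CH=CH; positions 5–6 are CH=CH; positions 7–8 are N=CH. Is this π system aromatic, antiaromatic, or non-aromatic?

Antiaromatic

Every ring atom contributes a p orbital perpendicular to the ring (the double-bond atoms are sp², each contributing one p electron; each =N– nitrogen is pyridine-type (lone pair in the sp² plane, one electron in the p orbital)), so the π system is cyclic and fully conjugated.
π-electron count: 4 × 2 = 8 from the 4 double-bond units.
8 is a 4n count (n = 2), so the planar conjugated ring is antiaromatic.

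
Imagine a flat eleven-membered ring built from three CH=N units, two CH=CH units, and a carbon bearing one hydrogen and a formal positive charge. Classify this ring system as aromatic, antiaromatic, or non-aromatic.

Aromatic

Every ring atom contributes a p orbital perpendicular to the ring (every atom in a ring double bond is sp² and brings one electron to the p orbital; each =N– nitrogen is pyridine-type (lone pair in the sp² plane, one electron in the p orbital); the carbocation has an empty p orbital), so the π system is cyclic and fully conjugated.
Tallying contributions gives 5 × 2 = 10 from the double-bond units + 0 from the CH(+) atom = 10.
That gives a 4n+2 count (10, n = 2).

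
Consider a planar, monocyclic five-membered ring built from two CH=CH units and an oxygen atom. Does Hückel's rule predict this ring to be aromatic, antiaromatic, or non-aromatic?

Check conjugation: every atom in a ring double bond is sp² and brings one electron to the p orbital; the oxygen donates one lone pair from its p orbital — every position has a p orbital, so the cyclic π system is continuous.
Adding the contributions, 2 × 2 = 4 from the double-bond units + 2 from the O atom = 6.
Since 6 = 4·1 + 2, the ring meets the 4n+2 criterion.
(This ring is furan.)

Aromatic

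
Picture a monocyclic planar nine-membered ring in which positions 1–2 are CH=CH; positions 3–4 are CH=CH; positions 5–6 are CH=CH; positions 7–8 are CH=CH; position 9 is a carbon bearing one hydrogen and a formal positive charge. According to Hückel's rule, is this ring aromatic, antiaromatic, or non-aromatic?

Antiaromatic

Every ring atom contributes a p orbital perpendicular to the ring (the double-bond atoms are sp², each contributing one p electron; the carbocation has an empty p orbital), so the π system is cyclic and fully conjugated.
Tallying contributions gives 4 × 2 = 8 from the double-bond units + 0 from the CH(+) atom = 8.
With 8 = 4·2 π electrons, Hückel's rule classifies the planar ring as antiaromatic.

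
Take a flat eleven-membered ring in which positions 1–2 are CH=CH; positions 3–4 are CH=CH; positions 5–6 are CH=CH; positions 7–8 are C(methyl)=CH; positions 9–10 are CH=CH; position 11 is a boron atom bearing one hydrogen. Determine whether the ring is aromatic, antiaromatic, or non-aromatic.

Aromatic

The p orbitals form a continuous loop: every atom in a ring double bond is sp² and brings one electron to the p orbital; the boron has an empty p orbital. The ring is fully conjugated.
π-electron count: 5 × 2 = 10 from the double-bond units + 0 from the BH atom = 10.
Since 10 = 4·2 + 2, the ring meets the 4n+2 criterion.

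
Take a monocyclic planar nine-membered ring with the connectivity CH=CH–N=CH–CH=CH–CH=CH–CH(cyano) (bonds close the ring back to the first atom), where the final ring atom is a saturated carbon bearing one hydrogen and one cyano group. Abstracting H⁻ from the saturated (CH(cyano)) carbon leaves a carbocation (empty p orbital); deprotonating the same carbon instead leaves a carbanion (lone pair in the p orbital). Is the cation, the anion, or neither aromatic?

The anion

Both ions have a continuous loop of p orbitals — each ring atom is sp².
Cation: 4 × 2 + 0 = 8 π electrons → 4(2), antiaromatic.
Anion: 4 × 2 + 2 = 10 π electrons → 4(2)+2, aromatic.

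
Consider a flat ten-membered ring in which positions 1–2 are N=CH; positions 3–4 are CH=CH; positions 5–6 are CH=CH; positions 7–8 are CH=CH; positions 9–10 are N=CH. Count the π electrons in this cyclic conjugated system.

10

Check conjugation: each doubly-bonded ring atom is sp² with one p-orbital electron; each sp² =N– keeps its lone pair in-plane and puts one electron into the π system — every position has a p orbital, so the cyclic π system is continuous.
Counting π electrons: 5 × 2 = 10 from the 5 double-bond units.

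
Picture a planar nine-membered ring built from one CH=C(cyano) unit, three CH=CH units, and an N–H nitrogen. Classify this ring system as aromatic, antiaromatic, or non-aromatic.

Aromatic

Every ring atom contributes a p orbital perpendicular to the ring (every atom in a ring double bond is sp² and brings one electron to the p orbital; the pyrrole-type nitrogen donates its lone pair from the p orbital), so the π system is cyclic and fully conjugated.
π-electron count: 4 × 2 = 8 from the double-bond units + 2 from the NH atom = 10.
Since 10 = 4·2 + 2, the ring meets the 4n+2 criterion.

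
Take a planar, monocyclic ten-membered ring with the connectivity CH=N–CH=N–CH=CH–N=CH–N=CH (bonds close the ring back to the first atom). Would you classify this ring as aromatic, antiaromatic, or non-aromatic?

Every ring atom contributes a p orbital perpendicular to the ring (each doubly-bonded ring atom is sp² with one p-orbital electron; each sp² =N– keeps its lone pair in-plane and puts one electron into the π system), so the π system is cyclic and fully conjugated.
π-electron count: 5 × 2 = 10 from the 5 double-bond units.
With 10 π electrons (n = 2), the Hückel 4n+2 condition holds.

Aromatic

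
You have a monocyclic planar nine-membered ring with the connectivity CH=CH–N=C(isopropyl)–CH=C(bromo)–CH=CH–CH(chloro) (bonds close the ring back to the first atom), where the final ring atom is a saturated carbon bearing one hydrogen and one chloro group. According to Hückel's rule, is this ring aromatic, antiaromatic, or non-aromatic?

At the CH(chloro) position, that saturated carbon is sp³ and has no p orbital in the ring π system; the ring's p-orbital overlap is broken there.
Hückel's rule only applies to fully conjugated rings, so this one is simply non-aromatic.

Non-aromatic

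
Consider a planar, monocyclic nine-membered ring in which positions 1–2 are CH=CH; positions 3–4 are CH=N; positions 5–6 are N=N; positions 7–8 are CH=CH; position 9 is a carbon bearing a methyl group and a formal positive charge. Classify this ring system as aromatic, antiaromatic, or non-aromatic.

Check conjugation: each doubly-bonded ring atom is sp² with one p-orbital electron; each =N– nitrogen is pyridine-type (lone pair in the sp² plane, one electron in the p orbital); the carbocation has an empty p orbital — every position has a p orbital, so the cyclic π system is continuous.
π-electron count: 4 × 2 = 8 from the double-bond units + 0 from the C(methyl)(+) atom = 8.
8 = 4(2); a planar, fully conjugated 4n system is antiaromatic.

Antiaromatic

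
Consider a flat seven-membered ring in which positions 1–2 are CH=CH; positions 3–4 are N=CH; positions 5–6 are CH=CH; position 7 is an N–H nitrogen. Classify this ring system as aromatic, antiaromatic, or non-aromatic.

Antiaromatic

Every ring atom contributes a p orbital perpendicular to the ring (each doubly-bonded ring atom is sp² with one p-orbital electron; each =N– nitrogen is pyridine-type (lone pair in the sp² plane, one electron in the p orbital); the pyrrole-type nitrogen donates its lone pair from the p orbital), so the π system is cyclic and fully conjugated.
Tallying contributions gives 3 × 2 = 6 from the double-bond units + 2 from the NH atom = 8.
8 is a 4n count (n = 2), so the planar conjugated ring is antiaromatic.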